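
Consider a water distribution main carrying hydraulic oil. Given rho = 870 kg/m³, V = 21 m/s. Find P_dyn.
Formula: P_{dyn} = \frac{1}{2} \rho V^2
P_dyn = 0.5·870·21²/1000 = 191.8 kPa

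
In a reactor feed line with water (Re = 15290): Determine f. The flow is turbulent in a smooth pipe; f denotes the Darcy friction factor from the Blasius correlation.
Formula: f = \frac{0.316}{Re^{0.25}}
f = 0.316/15290^0.25 = 0.02842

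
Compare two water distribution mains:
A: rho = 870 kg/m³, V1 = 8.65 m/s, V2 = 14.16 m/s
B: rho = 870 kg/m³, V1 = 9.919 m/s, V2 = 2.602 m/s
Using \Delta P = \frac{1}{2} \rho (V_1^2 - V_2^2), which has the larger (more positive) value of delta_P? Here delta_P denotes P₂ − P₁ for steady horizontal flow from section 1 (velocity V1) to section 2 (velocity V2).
delta_P(A) = -54.67 kPa, delta_P(B) = 39.85 kPa. Answer: B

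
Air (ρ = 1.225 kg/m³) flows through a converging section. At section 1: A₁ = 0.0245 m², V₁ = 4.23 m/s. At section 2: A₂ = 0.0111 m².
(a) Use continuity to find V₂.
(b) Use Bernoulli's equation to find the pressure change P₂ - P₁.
(a) Continuity: A₁V₁=A₂V₂ -> V₂=A₁V₁/A₂=0.0245*4.23/0.0111=9.34 m/s
(b) Bernoulli: P₂-P₁=0.5*rho*(V₁^2-V₂^2)/1000=0.5*1.225*(4.23^2-9.34^2)/1000=-0.04247 kPa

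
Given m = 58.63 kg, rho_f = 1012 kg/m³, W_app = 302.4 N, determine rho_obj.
Formula: W_{app} = mg\left(1 - \frac{\rho_f}{\rho_{obj}}\right)
Substituting knowns: 302.4 = 58.63·9.81·(1 − 1012/rho_obj)
Solving for rho_obj: rho_obj = 1012/(1 − 302.4/(58.63·9.81)) = 2134 kg/m³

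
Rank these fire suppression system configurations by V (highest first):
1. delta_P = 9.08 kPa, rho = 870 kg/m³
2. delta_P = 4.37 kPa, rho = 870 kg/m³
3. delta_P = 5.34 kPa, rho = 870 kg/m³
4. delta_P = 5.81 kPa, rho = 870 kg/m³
Case 1: V = 4.569 m/s
Case 2: V = 3.17 m/s
Case 3: V = 3.504 m/s
Case 4: V = 3.655 m/s
Ranking (highest first): 1, 4, 3, 2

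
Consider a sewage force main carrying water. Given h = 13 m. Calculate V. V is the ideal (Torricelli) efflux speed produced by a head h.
Formula: V = \sqrt{2 g h}
V = √(2·9.81·13) = 15.97 m/s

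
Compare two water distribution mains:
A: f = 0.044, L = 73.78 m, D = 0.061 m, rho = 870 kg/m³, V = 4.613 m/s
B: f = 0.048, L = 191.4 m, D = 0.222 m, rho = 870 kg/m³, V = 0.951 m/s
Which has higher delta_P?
delta_P(A) = 492.6 kPa, delta_P(B) = 16.28 kPa. Answer: A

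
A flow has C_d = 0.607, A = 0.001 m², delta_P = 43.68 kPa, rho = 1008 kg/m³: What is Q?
Formula: Q = C_d A \sqrt{\frac{2 \Delta P}{\rho}}
Q = 0.607·0.001·√(2·(43.68·1000)/1008)·1000 = 5.651 L/s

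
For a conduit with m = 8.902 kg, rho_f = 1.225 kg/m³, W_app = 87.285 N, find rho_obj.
Formula: W_{app} = mg\left(1 - \frac{\rho_f}{\rho_{obj}}\right)
Substituting knowns: 87.285 = 8.902·9.81·(1 − 1.225/rho_obj)
Solving for rho_obj: rho_obj = 1.225/(1 − 87.285/(8.902·9.81)) = 2452 kg/m³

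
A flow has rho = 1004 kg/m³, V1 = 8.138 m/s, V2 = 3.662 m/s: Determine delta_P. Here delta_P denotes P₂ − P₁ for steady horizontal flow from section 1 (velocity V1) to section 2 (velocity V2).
Formula: \Delta P = \frac{1}{2} \rho (V_1^2 - V_2^2)
delta_P = 0.5·1004·(8.138² − 3.662²)/1000 = 26.51 kPa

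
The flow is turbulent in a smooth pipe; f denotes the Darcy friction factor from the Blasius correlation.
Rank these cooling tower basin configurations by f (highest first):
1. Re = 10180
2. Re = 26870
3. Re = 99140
Case 1: f = 0.03146
Case 2: f = 0.02468
Case 3: f = 0.01781
Ranking (highest first): 1, 2, 3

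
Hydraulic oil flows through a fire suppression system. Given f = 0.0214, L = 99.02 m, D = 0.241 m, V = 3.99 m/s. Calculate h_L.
Formula: h_L = f \frac{L}{D} \frac{V^2}{2g}
h_L = 0.0214·(99.02/0.241)·3.99²/(2·9.81) = 7.135 m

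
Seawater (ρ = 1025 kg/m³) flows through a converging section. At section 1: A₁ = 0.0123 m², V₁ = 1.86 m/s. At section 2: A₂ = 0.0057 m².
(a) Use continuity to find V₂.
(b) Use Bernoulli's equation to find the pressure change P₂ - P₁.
(a) Continuity: A₁V₁=A₂V₂ -> V₂=A₁V₁/A₂=0.0123*1.86/0.0057=4.01 m/s
(b) Bernoulli: P₂-P₁=0.5*rho*(V₁^2-V₂^2)/1000=0.5*1025*(1.86^2-4.01^2)/1000=-6.468 kPa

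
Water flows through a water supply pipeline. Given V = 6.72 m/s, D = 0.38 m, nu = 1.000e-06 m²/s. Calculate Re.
Formula: Re = \frac{V D}{\nu}
Re = 6.72·0.38/1.000e-06 = 2.554e+06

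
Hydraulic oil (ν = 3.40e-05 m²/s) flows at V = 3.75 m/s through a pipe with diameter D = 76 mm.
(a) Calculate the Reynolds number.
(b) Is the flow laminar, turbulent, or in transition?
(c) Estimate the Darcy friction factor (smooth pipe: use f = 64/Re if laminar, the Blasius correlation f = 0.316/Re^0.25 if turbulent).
(a) Re = V·D/ν = 3.75·0.076/3.40e-05 = 8382.4
(b) Flow regime: turbulent (Re > 4000)
(c) Friction factor: f = 0.316/Re^0.25 = 0.316/8382.4^0.25 = 0.03303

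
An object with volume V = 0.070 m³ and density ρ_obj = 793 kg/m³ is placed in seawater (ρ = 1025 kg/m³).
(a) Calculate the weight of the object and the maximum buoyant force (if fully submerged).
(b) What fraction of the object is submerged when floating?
(a) W=rho_obj*g*V=793*9.81*0.070=544.6 N; F_B(max)=rho*g*V=1025*9.81*0.070=703.9 N
(b) Floating fraction=rho_obj/rho=793/1025=0.774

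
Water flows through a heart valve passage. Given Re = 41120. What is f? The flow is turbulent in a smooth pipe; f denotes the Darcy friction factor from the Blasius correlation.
Formula: f = \frac{0.316}{Re^{0.25}}
f = 0.316/41120^0.25 = 0.02219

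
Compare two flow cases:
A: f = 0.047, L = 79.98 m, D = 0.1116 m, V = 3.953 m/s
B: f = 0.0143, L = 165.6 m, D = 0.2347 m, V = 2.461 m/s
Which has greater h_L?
h_L(A) = 26.83 m, h_L(B) = 3.115 m. Answer: A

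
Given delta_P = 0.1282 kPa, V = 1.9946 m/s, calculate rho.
Formula: V = \sqrt{\frac{2 \Delta P}{\rho}}
Substituting knowns: 1.9946 = √(2·(0.1282·1000)/rho)
Solving for rho: rho = 2·(0.1282·1000)/1.9946² = 64.45 kg/m³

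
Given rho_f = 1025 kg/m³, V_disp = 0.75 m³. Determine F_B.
Formula: F_B = \rho_f g V_{disp}
F_B = 1025·9.81·0.75 = 7541 N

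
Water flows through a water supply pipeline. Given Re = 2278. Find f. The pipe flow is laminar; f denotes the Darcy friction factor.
Formula: f = \frac{64}{Re}
f = 64/2278 = 0.02809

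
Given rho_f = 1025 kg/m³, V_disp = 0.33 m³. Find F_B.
Formula: F_B = \rho_f g V_{disp}
F_B = 1025·9.81·0.33 = 3318 N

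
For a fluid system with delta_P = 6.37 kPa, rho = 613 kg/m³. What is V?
Formula: V = \sqrt{\frac{2 \Delta P}{\rho}}
V = √(2·(6.37·1000)/613) = 4.559 m/s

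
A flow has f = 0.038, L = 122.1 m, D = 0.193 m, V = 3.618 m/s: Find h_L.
Formula: h_L = f \frac{L}{D} \frac{V^2}{2g}
h_L = 0.038·(122.1/0.193)·3.618²/(2·9.81) = 16.04 m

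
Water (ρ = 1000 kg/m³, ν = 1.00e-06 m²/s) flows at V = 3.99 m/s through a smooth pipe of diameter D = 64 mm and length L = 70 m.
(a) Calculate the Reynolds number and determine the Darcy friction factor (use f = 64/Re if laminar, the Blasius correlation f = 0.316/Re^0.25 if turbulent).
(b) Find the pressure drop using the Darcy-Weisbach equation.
(a) Re = V·D/ν = 3.99·0.064/1.00e-06 = 255360 → turbulent (Re > 4000); f = 0.316/Re^0.25 = 0.316/255360^0.25 = 0.014057 (Blasius is strictly valid for Re ≲ 1e5; used here as the smooth-pipe estimate the problem specifies)
(b) Darcy-Weisbach: ΔP = f·(L/D)·½ρV²/1000 = 0.014057·(70/0.064)·½·1000·3.99²/1000 = 122.4 kPa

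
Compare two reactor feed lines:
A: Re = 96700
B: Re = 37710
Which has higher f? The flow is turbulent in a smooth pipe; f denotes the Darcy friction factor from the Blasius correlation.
f(A) = 0.01792, f(B) = 0.02268. Answer: B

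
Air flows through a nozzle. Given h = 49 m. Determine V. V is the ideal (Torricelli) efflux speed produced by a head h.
Formula: V = \sqrt{2 g h}
V = √(2·9.81·49) = 31.01 m/s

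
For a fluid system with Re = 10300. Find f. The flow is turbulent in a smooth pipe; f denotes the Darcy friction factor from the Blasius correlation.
Formula: f = \frac{0.316}{Re^{0.25}}
f = 0.316/10300^0.25 = 0.03137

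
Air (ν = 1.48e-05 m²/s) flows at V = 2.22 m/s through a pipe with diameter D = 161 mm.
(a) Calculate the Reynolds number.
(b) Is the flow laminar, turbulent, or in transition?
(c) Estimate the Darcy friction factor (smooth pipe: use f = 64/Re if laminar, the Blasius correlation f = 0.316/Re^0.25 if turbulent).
(a) Re = V·D/ν = 2.22·0.161/1.48e-05 = 24150
(b) Flow regime: turbulent (Re > 4000)
(c) Friction factor: f = 0.316/Re^0.25 = 0.316/24150^0.25 = 0.02535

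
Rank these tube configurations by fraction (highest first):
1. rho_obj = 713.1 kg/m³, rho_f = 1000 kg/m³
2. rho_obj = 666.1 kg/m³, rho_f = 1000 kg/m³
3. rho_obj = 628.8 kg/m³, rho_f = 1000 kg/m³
Case 1: fraction = 0.7131
Case 2: fraction = 0.6661
Case 3: fraction = 0.6288
Ranking (highest first): 1, 2, 3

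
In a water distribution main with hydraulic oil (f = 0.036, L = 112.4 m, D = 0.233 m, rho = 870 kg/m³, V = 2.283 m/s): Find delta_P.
Formula: \Delta P = f \frac{L}{D} \frac{\rho V^2}{2}
delta_P = 0.036·(112.4/0.233)·0.5·870·2.283²/1000 = 39.37 kPa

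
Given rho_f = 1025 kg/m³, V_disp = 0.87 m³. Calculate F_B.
Formula: F_B = \rho_f g V_{disp}
F_B = 1025·9.81·0.87 = 8748 N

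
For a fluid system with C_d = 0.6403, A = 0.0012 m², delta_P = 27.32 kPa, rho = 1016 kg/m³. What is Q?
Formula: Q = C_d A \sqrt{\frac{2 \Delta P}{\rho}}
Q = 0.6403·0.0012·√(2·(27.32·1000)/1016)·1000 = 5.635 L/s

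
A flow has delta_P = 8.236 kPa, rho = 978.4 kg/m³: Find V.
Formula: V = \sqrt{\frac{2 \Delta P}{\rho}}
V = √(2·(8.236·1000)/978.4) = 4.103 m/s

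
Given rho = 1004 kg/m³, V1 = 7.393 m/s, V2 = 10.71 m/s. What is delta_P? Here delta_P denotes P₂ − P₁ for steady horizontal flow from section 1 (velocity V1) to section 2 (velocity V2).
Formula: \Delta P = \frac{1}{2} \rho (V_1^2 - V_2^2)
delta_P = 0.5·1004·(7.393² − 10.71²)/1000 = -30.14 kPa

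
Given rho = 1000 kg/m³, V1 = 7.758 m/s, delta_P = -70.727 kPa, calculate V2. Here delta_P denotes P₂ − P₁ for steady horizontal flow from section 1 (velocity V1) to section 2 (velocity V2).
Formula: \Delta P = \frac{1}{2} \rho (V_1^2 - V_2^2)
Substituting knowns: -70.727 = 0.5·1000·(7.758² − V2²)/1000
Solving for V2: V2 = √(7.758² − 2·(-70.727·1000)/1000) = 14.2 m/s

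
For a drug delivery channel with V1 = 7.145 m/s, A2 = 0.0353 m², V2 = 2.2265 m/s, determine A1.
Formula: V_2 = \frac{A_1 V_1}{A_2}
Substituting knowns: 2.2265 = A1·7.145/0.0353
Solving for A1: A1 = 2.2265·0.0353/7.145 = 0.011 m²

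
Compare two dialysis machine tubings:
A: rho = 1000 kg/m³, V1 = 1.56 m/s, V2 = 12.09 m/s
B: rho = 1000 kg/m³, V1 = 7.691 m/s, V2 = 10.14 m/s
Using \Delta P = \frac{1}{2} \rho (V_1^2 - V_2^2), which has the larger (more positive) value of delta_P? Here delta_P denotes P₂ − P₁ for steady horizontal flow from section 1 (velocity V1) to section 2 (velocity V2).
delta_P(A) = -71.87 kPa, delta_P(B) = -21.83 kPa. Answer: B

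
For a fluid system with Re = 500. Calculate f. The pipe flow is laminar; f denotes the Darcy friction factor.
Formula: f = \frac{64}{Re}
f = 64/500 = 0.128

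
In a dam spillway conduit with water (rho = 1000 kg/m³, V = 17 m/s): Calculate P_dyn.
Formula: P_{dyn} = \frac{1}{2} \rho V^2
P_dyn = 0.5·1000·17²/1000 = 144.5 kPa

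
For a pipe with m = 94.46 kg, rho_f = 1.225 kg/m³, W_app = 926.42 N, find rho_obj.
Formula: W_{app} = mg\left(1 - \frac{\rho_f}{\rho_{obj}}\right)
Substituting knowns: 926.42 = 94.46·9.81·(1 − 1.225/rho_obj)
Solving for rho_obj: rho_obj = 1.225/(1 − 926.42/(94.46·9.81)) = 4880 kg/m³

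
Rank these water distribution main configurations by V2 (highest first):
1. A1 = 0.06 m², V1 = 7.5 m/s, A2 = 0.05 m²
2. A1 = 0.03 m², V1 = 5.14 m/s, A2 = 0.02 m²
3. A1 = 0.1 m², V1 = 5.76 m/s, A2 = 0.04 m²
Case 1: V2 = 9 m/s
Case 2: V2 = 7.71 m/s
Case 3: V2 = 14.4 m/s
Ranking (highest first): 3, 1, 2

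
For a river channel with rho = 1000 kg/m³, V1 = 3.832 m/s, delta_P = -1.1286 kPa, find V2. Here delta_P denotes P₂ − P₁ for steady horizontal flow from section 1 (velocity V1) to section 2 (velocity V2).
Formula: \Delta P = \frac{1}{2} \rho (V_1^2 - V_2^2)
Substituting knowns: -1.1286 = 0.5·1000·(3.832² − V2²)/1000
Solving for V2: V2 = √(3.832² − 2·(-1.1286·1000)/1000) = 4.116 m/s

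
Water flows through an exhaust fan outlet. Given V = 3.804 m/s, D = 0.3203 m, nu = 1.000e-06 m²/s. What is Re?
Formula: Re = \frac{V D}{\nu}
Re = 3.804·0.3203/1.000e-06 = 1.218e+06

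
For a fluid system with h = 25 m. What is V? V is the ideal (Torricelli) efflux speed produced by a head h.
Formula: V = \sqrt{2 g h}
V = √(2·9.81·25) = 22.15 m/s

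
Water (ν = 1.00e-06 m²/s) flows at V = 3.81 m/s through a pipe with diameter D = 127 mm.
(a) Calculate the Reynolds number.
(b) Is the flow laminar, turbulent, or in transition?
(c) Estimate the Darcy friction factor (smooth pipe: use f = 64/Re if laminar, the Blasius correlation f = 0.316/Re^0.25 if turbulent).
(a) Re = V·D/ν = 3.81·0.127/1.00e-06 = 483870
(b) Flow regime: turbulent (Re > 4000)
(c) Friction factor: f = 0.316/Re^0.25 = 0.316/483870^0.25 = 0.01198 (Blasius is strictly valid for Re ≲ 1e5; used here as the smooth-pipe estimate the problem specifies)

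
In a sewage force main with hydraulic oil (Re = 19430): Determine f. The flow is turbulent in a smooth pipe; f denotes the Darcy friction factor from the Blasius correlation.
Formula: f = \frac{0.316}{Re^{0.25}}
f = 0.316/19430^0.25 = 0.02677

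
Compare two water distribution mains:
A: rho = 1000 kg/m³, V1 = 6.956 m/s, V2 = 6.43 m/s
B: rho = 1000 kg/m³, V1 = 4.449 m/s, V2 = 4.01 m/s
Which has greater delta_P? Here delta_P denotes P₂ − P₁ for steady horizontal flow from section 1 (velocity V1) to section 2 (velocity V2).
delta_P(A) = 3.521 kPa, delta_P(B) = 1.857 kPa. Answer: A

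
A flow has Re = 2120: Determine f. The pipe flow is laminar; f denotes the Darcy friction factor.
Formula: f = \frac{64}{Re}
f = 64/2120 = 0.03019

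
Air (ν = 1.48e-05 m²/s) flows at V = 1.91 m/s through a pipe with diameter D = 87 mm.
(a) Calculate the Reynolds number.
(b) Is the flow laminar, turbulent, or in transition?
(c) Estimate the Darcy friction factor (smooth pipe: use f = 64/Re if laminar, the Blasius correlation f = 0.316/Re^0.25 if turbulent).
(a) Re = V·D/ν = 1.91·0.087/1.48e-05 = 11228
(b) Flow regime: turbulent (Re > 4000)
(c) Friction factor: f = 0.316/Re^0.25 = 0.316/11228^0.25 = 0.0307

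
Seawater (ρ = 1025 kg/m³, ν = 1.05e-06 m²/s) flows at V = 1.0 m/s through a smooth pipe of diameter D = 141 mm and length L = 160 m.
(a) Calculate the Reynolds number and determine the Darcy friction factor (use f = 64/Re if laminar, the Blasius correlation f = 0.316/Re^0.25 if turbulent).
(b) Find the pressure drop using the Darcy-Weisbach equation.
(a) Re = V·D/ν = 1.0·0.141/1.05e-06 = 134290 → turbulent (Re > 4000); f = 0.316/Re^0.25 = 0.316/134290^0.25 = 0.016507 (Blasius is strictly valid for Re ≲ 1e5; used here as the smooth-pipe estimate the problem specifies)
(b) Darcy-Weisbach: ΔP = f·(L/D)·½ρV²/1000 = 0.016507·(160/0.141)·½·1025·1.0²/1000 = 9.6 kPa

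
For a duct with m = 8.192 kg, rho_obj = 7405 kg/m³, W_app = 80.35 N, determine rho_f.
Formula: W_{app} = mg\left(1 - \frac{\rho_f}{\rho_{obj}}\right)
Substituting knowns: 80.35 = 8.192·9.81·(1 − rho_f/7405)
Solving for rho_f: rho_f = 7405·(1 − 80.35/(8.192·9.81)) = 1.246 kg/m³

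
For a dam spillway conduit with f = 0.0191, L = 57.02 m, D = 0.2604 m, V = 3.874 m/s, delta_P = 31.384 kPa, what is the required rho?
Formula: \Delta P = f \frac{L}{D} \frac{\rho V^2}{2}
Substituting knowns: 31.384 = 0.0191·(57.02/0.2604)·0.5·rho·3.874²/1000
Solving for rho: rho = (31.384·1000)/(0.0191·(57.02/0.2604)·0.5·3.874²) = 1000 kg/m³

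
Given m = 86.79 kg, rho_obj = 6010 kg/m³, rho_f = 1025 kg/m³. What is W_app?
Formula: W_{app} = mg\left(1 - \frac{\rho_f}{\rho_{obj}}\right)
W_app = 86.79·9.81·(1 − 1025/6010) = 706.2 N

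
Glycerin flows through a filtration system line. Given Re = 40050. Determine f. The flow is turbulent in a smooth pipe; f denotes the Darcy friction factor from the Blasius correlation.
Formula: f = \frac{0.316}{Re^{0.25}}
f = 0.316/40050^0.25 = 0.02234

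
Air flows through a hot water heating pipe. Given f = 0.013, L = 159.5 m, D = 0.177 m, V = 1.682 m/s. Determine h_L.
Formula: h_L = f \frac{L}{D} \frac{V^2}{2g}
h_L = 0.013·(159.5/0.177)·1.682²/(2·9.81) = 1.689 m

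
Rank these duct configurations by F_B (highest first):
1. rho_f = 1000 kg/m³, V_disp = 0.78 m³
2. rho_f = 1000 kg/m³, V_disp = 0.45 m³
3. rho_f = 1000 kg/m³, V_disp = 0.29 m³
Case 1: F_B = 7652 N
Case 2: F_B = 4414 N
Case 3: F_B = 2845 N
Ranking (highest first): 1, 2, 3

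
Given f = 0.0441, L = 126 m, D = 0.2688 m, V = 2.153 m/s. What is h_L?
Formula: h_L = f \frac{L}{D} \frac{V^2}{2g}
h_L = 0.0441·(126/0.2688)·2.153²/(2·9.81) = 4.884 m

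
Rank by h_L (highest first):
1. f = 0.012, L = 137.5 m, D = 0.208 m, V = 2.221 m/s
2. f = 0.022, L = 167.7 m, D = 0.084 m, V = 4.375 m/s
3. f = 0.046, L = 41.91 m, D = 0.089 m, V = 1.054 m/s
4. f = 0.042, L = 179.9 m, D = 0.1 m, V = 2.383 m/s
Case 1: h_L = 1.994 m
Case 2: h_L = 42.85 m
Case 3: h_L = 1.227 m
Case 4: h_L = 21.87 m
Ranking (highest first): 2, 4, 1, 3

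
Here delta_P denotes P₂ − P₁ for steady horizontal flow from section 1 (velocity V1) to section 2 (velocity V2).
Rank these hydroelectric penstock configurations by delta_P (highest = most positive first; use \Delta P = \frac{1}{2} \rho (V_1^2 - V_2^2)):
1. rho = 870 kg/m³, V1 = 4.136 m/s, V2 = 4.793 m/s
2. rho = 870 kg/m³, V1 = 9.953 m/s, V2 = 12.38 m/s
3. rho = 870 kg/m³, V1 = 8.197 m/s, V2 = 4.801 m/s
Case 1: delta_P = -2.552 kPa
Case 2: delta_P = -23.58 kPa
Case 3: delta_P = 19.2 kPa
Ranking (highest first): 3, 1, 2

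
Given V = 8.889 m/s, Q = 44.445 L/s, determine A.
Formula: Q = A V
Substituting knowns: 44.445 = A·8.889·1000
Solving for A: A = (44.445/1000)/8.889 = 0.005 m²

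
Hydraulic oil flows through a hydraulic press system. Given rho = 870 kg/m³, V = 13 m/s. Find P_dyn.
Formula: P_{dyn} = \frac{1}{2} \rho V^2
P_dyn = 0.5·870·13²/1000 = 73.52 kPa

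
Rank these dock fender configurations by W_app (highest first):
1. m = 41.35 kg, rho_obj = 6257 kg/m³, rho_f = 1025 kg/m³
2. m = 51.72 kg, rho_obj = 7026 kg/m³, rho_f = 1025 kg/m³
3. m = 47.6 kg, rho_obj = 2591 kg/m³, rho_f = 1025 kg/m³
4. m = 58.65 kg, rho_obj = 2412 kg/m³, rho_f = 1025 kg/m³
Case 1: W_app = 339.2 N
Case 2: W_app = 433.4 N
Case 3: W_app = 282.2 N
Case 4: W_app = 330.9 N
Ranking (highest first): 2, 1, 4, 3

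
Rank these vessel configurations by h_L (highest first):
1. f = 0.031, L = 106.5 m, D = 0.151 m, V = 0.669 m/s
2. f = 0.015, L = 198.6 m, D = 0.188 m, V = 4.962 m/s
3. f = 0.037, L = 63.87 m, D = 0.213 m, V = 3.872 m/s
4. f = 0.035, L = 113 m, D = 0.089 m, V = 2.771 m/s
Case 1: h_L = 0.4988 m
Case 2: h_L = 19.89 m
Case 3: h_L = 8.478 m
Case 4: h_L = 17.39 m
Ranking (highest first): 2, 4, 3, 1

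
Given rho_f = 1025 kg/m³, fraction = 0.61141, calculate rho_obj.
Formula: f_{sub} = \frac{\rho_{obj}}{\rho_f}
Substituting knowns: 0.61141 = rho_obj/1025
Solving for rho_obj: rho_obj = 0.61141·1025 = 626.7 kg/m³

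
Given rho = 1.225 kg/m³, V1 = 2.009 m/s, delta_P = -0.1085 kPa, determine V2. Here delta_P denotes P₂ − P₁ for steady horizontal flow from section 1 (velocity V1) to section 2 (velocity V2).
Formula: \Delta P = \frac{1}{2} \rho (V_1^2 - V_2^2)
Substituting knowns: -0.1085 = 0.5·1.225·(2.009² − V2²)/1000
Solving for V2: V2 = √(2.009² − 2·(-0.1085·1000)/1.225) = 13.46 m/s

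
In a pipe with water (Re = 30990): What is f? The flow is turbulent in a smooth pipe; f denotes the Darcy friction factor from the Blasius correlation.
Formula: f = \frac{0.316}{Re^{0.25}}
f = 0.316/30990^0.25 = 0.02382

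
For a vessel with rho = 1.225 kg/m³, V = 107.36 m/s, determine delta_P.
Formula: V = \sqrt{\frac{2 \Delta P}{\rho}}
Substituting knowns: 107.36 = √(2·(delta_P·1000)/1.225)
Solving for delta_P: delta_P = 107.36²·1.225/2/1000 = 7.06 kPa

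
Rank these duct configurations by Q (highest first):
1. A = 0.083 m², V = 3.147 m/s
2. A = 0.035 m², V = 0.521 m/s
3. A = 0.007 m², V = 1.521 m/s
Case 1: Q = 261.2 L/s
Case 2: Q = 18.23 L/s
Case 3: Q = 10.65 L/s
Ranking (highest first): 1, 2, 3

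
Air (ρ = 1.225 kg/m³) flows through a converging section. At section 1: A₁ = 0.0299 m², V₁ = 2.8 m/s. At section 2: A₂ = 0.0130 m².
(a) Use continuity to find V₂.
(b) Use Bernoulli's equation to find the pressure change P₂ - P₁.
(a) Continuity: A₁V₁=A₂V₂ -> V₂=A₁V₁/A₂=0.0299*2.8/0.0130=6.44 m/s
(b) Bernoulli: P₂-P₁=0.5*rho*(V₁^2-V₂^2)/1000=0.5*1.225*(2.8^2-6.44^2)/1000=-0.0206 kPa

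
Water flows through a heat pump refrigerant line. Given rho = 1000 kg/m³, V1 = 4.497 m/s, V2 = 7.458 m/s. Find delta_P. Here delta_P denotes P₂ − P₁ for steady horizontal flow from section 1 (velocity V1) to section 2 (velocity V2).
Formula: \Delta P = \frac{1}{2} \rho (V_1^2 - V_2^2)
delta_P = 0.5·1000·(4.497² − 7.458²)/1000 = -17.7 kPa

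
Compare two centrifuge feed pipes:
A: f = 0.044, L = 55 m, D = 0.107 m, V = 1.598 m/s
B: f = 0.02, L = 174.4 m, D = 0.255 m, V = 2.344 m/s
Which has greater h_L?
h_L(A) = 2.944 m, h_L(B) = 3.83 m. Answer: B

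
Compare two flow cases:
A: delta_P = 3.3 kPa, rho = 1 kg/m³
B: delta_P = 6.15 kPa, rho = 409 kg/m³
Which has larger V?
V(A) = 81.24 m/s, V(B) = 5.484 m/s. Answer: A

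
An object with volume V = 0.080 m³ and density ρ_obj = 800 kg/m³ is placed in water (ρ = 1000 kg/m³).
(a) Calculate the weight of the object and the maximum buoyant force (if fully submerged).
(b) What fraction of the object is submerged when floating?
(a) W=rho_obj*g*V=800*9.81*0.080=627.8 N; F_B(max)=rho*g*V=1000*9.81*0.080=784.8 N
(b) Floating fraction=rho_obj/rho=800/1000=0.800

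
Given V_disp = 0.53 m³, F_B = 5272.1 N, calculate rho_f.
Formula: F_B = \rho_f g V_{disp}
Substituting knowns: 5272.1 = rho_f·9.81·0.53
Solving for rho_f: rho_f = 5272.1/(9.81·0.53) = 1014 kg/m³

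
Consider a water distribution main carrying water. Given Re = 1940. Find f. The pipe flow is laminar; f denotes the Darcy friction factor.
Formula: f = \frac{64}{Re}
f = 64/1940 = 0.03299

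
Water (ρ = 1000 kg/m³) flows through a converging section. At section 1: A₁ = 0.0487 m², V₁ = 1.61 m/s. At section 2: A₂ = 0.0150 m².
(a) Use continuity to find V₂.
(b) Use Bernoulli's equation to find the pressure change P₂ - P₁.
(a) Continuity: A₁V₁=A₂V₂ -> V₂=A₁V₁/A₂=0.0487*1.61/0.0150=5.23 m/s
(b) Bernoulli: P₂-P₁=0.5*rho*(V₁^2-V₂^2)/1000=0.5*1000*(1.61^2-5.23^2)/1000=-12.38 kPa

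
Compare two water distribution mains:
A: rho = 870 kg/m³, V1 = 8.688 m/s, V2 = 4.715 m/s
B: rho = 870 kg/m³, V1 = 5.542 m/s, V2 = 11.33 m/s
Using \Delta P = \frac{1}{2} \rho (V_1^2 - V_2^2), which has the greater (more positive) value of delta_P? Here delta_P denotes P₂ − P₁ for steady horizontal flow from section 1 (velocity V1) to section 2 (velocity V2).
delta_P(A) = 23.16 kPa, delta_P(B) = -42.48 kPa. Answer: A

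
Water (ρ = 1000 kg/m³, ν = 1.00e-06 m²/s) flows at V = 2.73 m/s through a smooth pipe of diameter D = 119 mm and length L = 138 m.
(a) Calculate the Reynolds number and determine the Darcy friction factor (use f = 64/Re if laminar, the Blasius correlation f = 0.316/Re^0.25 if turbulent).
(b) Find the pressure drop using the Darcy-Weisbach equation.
(a) Re = V·D/ν = 2.73·0.119/1.00e-06 = 324870 → turbulent (Re > 4000); f = 0.316/Re^0.25 = 0.316/324870^0.25 = 0.013236 (Blasius is strictly valid for Re ≲ 1e5; used here as the smooth-pipe estimate the problem specifies)
(b) Darcy-Weisbach: ΔP = f·(L/D)·½ρV²/1000 = 0.013236·(138/0.119)·½·1000·2.73²/1000 = 57.2 kPa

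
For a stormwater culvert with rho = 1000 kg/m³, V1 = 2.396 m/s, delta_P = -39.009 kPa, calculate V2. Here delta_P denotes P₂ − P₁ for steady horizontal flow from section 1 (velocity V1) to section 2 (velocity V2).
Formula: \Delta P = \frac{1}{2} \rho (V_1^2 - V_2^2)
Substituting knowns: -39.009 = 0.5·1000·(2.396² − V2²)/1000
Solving for V2: V2 = √(2.396² − 2·(-39.009·1000)/1000) = 9.152 m/s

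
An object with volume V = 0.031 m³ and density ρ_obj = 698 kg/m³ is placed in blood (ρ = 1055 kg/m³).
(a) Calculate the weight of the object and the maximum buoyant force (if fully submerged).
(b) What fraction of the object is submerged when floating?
(a) W=rho_obj*g*V=698*9.81*0.031=212.3 N; F_B(max)=rho*g*V=1055*9.81*0.031=320.8 N
(b) Floating fraction=rho_obj/rho=698/1055=0.662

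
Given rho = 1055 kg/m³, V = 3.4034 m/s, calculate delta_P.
Formula: V = \sqrt{\frac{2 \Delta P}{\rho}}
Substituting knowns: 3.4034 = √(2·(delta_P·1000)/1055)
Solving for delta_P: delta_P = 3.4034²·1055/2/1000 = 6.11 kPa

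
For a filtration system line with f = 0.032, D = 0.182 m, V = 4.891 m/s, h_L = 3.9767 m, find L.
Formula: h_L = f \frac{L}{D} \frac{V^2}{2g}
Substituting knowns: 3.9767 = 0.032·(L/0.182)·4.891²/(2·9.81)
Solving for L: L = 3.9767·2·9.81·0.182/(0.032·4.891²) = 18.55 m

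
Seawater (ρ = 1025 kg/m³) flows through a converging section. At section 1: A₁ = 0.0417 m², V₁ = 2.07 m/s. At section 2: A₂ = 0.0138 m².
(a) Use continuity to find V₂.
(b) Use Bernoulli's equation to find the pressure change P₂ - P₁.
(a) Continuity: A₁V₁=A₂V₂ -> V₂=A₁V₁/A₂=0.0417*2.07/0.0138=6.25 m/s
(b) Bernoulli: P₂-P₁=0.5*rho*(V₁^2-V₂^2)/1000=0.5*1025*(2.07^2-6.25^2)/1000=-17.82 kPa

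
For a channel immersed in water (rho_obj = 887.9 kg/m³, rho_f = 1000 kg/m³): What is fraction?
Formula: f_{sub} = \frac{\rho_{obj}}{\rho_f}
fraction = 887.9/1000 = 0.8879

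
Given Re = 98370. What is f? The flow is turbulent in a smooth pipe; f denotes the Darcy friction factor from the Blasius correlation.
Formula: f = \frac{0.316}{Re^{0.25}}
f = 0.316/98370^0.25 = 0.01784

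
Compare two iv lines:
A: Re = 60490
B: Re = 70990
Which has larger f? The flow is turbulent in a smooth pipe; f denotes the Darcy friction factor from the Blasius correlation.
f(A) = 0.02015, f(B) = 0.01936. Answer: A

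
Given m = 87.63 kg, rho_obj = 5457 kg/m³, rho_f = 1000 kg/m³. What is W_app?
Formula: W_{app} = mg\left(1 - \frac{\rho_f}{\rho_{obj}}\right)
W_app = 87.63·9.81·(1 − 1000/5457) = 702.1 N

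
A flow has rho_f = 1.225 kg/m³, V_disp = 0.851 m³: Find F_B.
Formula: F_B = \rho_f g V_{disp}
F_B = 1.225·9.81·0.851 = 10.23 N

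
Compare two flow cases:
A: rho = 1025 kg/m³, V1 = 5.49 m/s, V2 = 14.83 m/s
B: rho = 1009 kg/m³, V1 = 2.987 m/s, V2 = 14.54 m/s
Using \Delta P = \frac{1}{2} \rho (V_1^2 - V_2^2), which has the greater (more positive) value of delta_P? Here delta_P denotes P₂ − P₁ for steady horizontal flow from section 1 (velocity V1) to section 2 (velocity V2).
delta_P(A) = -97.27 kPa, delta_P(B) = -102.2 kPa. Answer: A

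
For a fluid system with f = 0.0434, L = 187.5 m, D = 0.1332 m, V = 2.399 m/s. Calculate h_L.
Formula: h_L = f \frac{L}{D} \frac{V^2}{2g}
h_L = 0.0434·(187.5/0.1332)·2.399²/(2·9.81) = 17.92 m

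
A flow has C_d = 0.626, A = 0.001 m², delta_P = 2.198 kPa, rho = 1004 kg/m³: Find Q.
Formula: Q = C_d A \sqrt{\frac{2 \Delta P}{\rho}}
Q = 0.626·0.001·√(2·(2.198·1000)/1004)·1000 = 1.31 L/s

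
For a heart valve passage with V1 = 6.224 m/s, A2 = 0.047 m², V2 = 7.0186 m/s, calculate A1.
Formula: V_2 = \frac{A_1 V_1}{A_2}
Substituting knowns: 7.0186 = A1·6.224/0.047
Solving for A1: A1 = 7.0186·0.047/6.224 = 0.053 m²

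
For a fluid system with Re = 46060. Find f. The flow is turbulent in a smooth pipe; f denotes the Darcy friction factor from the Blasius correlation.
Formula: f = \frac{0.316}{Re^{0.25}}
f = 0.316/46060^0.25 = 0.02157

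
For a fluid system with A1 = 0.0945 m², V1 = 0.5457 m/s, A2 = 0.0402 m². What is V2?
Formula: V_2 = \frac{A_1 V_1}{A_2}
V2 = 0.0945·0.5457/0.0402 = 1.283 m/s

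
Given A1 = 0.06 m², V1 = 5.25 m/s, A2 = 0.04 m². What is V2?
Formula: V_2 = \frac{A_1 V_1}{A_2}
V2 = 0.06·5.25/0.04 = 7.875 m/s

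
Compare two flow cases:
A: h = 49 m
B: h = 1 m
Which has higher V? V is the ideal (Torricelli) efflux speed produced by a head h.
V(A) = 31.01 m/s, V(B) = 4.429 m/s. Answer: A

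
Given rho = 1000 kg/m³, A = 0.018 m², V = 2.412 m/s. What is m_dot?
Formula: \dot{m} = \rho A V
m_dot = 1000·0.018·2.412 = 43.42 kg/s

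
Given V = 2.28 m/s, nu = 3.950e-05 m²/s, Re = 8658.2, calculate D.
Formula: Re = \frac{V D}{\nu}
Substituting knowns: 8658.2 = 2.28·D/3.950e-05
Solving for D: D = 8658.2·3.950e-05/2.28 = 0.15 m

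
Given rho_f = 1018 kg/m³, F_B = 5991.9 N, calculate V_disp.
Formula: F_B = \rho_f g V_{disp}
Substituting knowns: 5991.9 = 1018·9.81·V_disp
Solving for V_disp: V_disp = 5991.9/(1018·9.81) = 0.6 m³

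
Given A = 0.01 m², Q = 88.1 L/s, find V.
Formula: Q = A V
Substituting knowns: 88.1 = 0.01·V·1000
Solving for V: V = (88.1/1000)/0.01 = 8.81 m/s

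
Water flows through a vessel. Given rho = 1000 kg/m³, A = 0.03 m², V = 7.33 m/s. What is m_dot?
Formula: \dot{m} = \rho A V
m_dot = 1000·0.03·7.33 = 219.9 kg/s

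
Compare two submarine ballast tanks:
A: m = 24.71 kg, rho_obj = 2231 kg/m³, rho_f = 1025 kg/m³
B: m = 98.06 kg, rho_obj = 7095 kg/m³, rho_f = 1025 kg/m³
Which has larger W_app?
W_app(A) = 131 N, W_app(B) = 823 N. Answer: B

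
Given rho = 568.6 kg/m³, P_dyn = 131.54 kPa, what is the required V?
Formula: P_{dyn} = \frac{1}{2} \rho V^2
Substituting knowns: 131.54 = 0.5·568.6·V²/1000
Solving for V: V = √(2·(131.54·1000)/568.6) = 21.51 m/s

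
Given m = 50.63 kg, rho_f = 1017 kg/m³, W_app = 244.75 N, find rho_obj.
Formula: W_{app} = mg\left(1 - \frac{\rho_f}{\rho_{obj}}\right)
Substituting knowns: 244.75 = 50.63·9.81·(1 − 1017/rho_obj)
Solving for rho_obj: rho_obj = 1017/(1 − 244.75/(50.63·9.81)) = 2005 kg/m³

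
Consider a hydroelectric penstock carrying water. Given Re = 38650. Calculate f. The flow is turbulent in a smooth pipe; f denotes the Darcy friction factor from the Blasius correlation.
Formula: f = \frac{0.316}{Re^{0.25}}
f = 0.316/38650^0.25 = 0.02254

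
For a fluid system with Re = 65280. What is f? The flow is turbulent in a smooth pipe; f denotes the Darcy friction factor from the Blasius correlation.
Formula: f = \frac{0.316}{Re^{0.25}}
f = 0.316/65280^0.25 = 0.01977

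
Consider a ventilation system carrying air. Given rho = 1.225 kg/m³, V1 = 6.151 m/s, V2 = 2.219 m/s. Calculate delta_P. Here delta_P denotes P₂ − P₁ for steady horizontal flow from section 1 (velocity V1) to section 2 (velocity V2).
Formula: \Delta P = \frac{1}{2} \rho (V_1^2 - V_2^2)
delta_P = 0.5·1.225·(6.151² − 2.219²)/1000 = 0.02016 kPa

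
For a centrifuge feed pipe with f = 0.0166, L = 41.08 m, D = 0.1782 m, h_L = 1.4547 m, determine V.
Formula: h_L = f \frac{L}{D} \frac{V^2}{2g}
Substituting knowns: 1.4547 = 0.0166·(41.08/0.1782)·V²/(2·9.81)
Solving for V: V = √(1.4547·2·9.81/(0.0166·(41.08/0.1782))) = 2.731 m/s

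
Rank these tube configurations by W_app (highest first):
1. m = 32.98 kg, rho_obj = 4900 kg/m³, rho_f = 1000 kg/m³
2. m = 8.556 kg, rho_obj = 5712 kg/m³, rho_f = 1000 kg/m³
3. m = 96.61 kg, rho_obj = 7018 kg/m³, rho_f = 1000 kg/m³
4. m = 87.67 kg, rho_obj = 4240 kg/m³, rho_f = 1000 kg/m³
Case 1: W_app = 257.5 N
Case 2: W_app = 69.24 N
Case 3: W_app = 812.7 N
Case 4: W_app = 657.2 N
Ranking (highest first): 3, 4, 1, 2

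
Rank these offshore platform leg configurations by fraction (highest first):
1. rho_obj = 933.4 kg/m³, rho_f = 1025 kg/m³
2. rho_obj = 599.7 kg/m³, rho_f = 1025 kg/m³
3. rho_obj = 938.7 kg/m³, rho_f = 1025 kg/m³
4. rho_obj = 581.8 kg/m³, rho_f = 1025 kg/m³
Case 1: fraction = 0.9106
Case 2: fraction = 0.5851
Case 3: fraction = 0.9158
Case 4: fraction = 0.5676
Ranking (highest first): 3, 1, 2, 4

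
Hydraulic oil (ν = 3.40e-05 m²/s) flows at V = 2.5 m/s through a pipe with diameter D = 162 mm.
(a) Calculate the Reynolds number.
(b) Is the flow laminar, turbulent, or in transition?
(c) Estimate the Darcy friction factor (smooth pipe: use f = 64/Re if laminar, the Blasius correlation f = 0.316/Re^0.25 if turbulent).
(a) Re = V·D/ν = 2.5·0.162/3.40e-05 = 11912
(b) Flow regime: turbulent (Re > 4000)
(c) Friction factor: f = 0.316/Re^0.25 = 0.316/11912^0.25 = 0.03025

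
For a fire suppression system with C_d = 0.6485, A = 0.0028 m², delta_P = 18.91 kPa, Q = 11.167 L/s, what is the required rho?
Formula: Q = C_d A \sqrt{\frac{2 \Delta P}{\rho}}
Substituting knowns: 11.167 = 0.6485·0.0028·√(2·(18.91·1000)/rho)·1000
Solving for rho: rho = 2·(18.91·1000)/((11.167/1000)/(0.6485·0.0028))² = 1000 kg/m³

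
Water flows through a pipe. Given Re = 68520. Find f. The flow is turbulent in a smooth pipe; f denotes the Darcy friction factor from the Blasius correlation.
Formula: f = \frac{0.316}{Re^{0.25}}
f = 0.316/68520^0.25 = 0.01953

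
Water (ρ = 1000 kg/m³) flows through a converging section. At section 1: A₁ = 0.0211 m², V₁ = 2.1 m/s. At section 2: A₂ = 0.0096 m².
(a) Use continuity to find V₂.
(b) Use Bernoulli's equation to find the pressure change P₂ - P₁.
(a) Continuity: A₁V₁=A₂V₂ -> V₂=A₁V₁/A₂=0.0211*2.1/0.0096=4.62 m/s
(b) Bernoulli: P₂-P₁=0.5*rho*(V₁^2-V₂^2)/1000=0.5*1000*(2.1^2-4.62^2)/1000=-8.467 kPa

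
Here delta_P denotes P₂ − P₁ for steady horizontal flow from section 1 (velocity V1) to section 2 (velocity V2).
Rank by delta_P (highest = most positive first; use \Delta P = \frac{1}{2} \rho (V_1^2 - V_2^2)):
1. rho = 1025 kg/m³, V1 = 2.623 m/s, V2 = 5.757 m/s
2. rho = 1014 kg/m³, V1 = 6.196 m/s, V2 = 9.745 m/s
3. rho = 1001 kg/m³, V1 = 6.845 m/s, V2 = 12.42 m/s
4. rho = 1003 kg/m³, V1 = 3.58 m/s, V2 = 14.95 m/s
Case 1: delta_P = -13.46 kPa
Case 2: delta_P = -28.68 kPa
Case 3: delta_P = -53.75 kPa
Case 4: delta_P = -105.7 kPa
Ranking (highest first): 1, 2, 3, 4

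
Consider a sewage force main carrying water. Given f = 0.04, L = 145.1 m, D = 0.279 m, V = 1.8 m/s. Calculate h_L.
Formula: h_L = f \frac{L}{D} \frac{V^2}{2g}
h_L = 0.04·(145.1/0.279)·1.8²/(2·9.81) = 3.435 m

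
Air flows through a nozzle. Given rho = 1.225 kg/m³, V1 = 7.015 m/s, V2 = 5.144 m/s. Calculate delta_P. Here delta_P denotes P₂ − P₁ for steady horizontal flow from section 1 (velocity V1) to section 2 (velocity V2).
Formula: \Delta P = \frac{1}{2} \rho (V_1^2 - V_2^2)
delta_P = 0.5·1.225·(7.015² − 5.144²)/1000 = 0.01393 kPa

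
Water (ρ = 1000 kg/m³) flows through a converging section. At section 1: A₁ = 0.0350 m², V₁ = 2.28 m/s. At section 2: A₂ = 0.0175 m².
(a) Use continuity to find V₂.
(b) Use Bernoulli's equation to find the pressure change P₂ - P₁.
(a) Continuity: A₁V₁=A₂V₂ -> V₂=A₁V₁/A₂=0.0350*2.28/0.0175=4.56 m/s
(b) Bernoulli: P₂-P₁=0.5*rho*(V₁^2-V₂^2)/1000=0.5*1000*(2.28^2-4.56^2)/1000=-7.798 kPa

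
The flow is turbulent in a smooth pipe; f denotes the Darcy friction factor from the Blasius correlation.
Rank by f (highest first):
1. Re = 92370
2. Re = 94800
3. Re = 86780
Case 1: f = 0.01813
Case 2: f = 0.01801
Case 3: f = 0.01841
Ranking (highest first): 3, 1, 2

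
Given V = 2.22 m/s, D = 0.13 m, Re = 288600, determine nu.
Formula: Re = \frac{V D}{\nu}
Substituting knowns: 288600 = 2.22·0.13/nu
Solving for nu: nu = 2.22·0.13/288600 = 1.000e-06 m²/s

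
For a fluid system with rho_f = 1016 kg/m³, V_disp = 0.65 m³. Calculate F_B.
Formula: F_B = \rho_f g V_{disp}
F_B = 1016·9.81·0.65 = 6479 N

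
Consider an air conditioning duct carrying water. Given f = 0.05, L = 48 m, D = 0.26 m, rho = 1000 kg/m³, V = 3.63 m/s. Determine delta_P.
Formula: \Delta P = f \frac{L}{D} \frac{\rho V^2}{2}
delta_P = 0.05·(48/0.26)·0.5·1000·3.63²/1000 = 60.82 kPa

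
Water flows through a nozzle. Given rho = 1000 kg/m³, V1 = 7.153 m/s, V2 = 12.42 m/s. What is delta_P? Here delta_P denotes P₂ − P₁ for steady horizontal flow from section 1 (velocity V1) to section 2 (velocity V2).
Formula: \Delta P = \frac{1}{2} \rho (V_1^2 - V_2^2)
delta_P = 0.5·1000·(7.153² − 12.42²)/1000 = -51.55 kPa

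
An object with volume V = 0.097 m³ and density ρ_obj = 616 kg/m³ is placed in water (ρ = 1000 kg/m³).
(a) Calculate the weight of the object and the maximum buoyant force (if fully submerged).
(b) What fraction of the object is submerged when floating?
(a) W=rho_obj*g*V=616*9.81*0.097=586.2 N; F_B(max)=rho*g*V=1000*9.81*0.097=951.6 N
(b) Floating fraction=rho_obj/rho=616/1000=0.616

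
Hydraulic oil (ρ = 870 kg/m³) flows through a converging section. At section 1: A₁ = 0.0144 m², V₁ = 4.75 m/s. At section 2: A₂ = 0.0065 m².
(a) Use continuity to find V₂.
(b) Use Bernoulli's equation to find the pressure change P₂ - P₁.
(a) Continuity: A₁V₁=A₂V₂ -> V₂=A₁V₁/A₂=0.0144*4.75/0.0065=10.52 m/s
(b) Bernoulli: P₂-P₁=0.5*rho*(V₁^2-V₂^2)/1000=0.5*870*(4.75^2-10.52^2)/1000=-38.33 kPa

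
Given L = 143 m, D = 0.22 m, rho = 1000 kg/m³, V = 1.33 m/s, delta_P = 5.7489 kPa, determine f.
Formula: \Delta P = f \frac{L}{D} \frac{\rho V^2}{2}
Substituting knowns: 5.7489 = f·(143/0.22)·0.5·1000·1.33²/1000
Solving for f: f = (5.7489·1000)/((143/0.22)·0.5·1000·1.33²) = 0.01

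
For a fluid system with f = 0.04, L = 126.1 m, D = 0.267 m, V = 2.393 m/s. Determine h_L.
Formula: h_L = f \frac{L}{D} \frac{V^2}{2g}
h_L = 0.04·(126.1/0.267)·2.393²/(2·9.81) = 5.514 m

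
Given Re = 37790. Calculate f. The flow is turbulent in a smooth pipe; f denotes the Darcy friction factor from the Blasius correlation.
Formula: f = \frac{0.316}{Re^{0.25}}
f = 0.316/37790^0.25 = 0.02266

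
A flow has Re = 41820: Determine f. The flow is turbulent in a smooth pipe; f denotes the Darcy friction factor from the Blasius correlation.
Formula: f = \frac{0.316}{Re^{0.25}}
f = 0.316/41820^0.25 = 0.0221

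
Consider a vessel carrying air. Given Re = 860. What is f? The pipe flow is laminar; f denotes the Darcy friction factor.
Formula: f = \frac{64}{Re}
f = 64/860 = 0.07442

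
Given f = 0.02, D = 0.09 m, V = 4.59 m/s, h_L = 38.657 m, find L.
Formula: h_L = f \frac{L}{D} \frac{V^2}{2g}
Substituting knowns: 38.657 = 0.02·(L/0.09)·4.59²/(2·9.81)
Solving for L: L = 38.657·2·9.81·0.09/(0.02·4.59²) = 162 m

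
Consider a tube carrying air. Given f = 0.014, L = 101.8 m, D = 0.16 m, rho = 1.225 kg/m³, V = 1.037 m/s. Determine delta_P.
Formula: \Delta P = f \frac{L}{D} \frac{\rho V^2}{2}
delta_P = 0.014·(101.8/0.16)·0.5·1.225·1.037²/1000 = 0.005867 kPa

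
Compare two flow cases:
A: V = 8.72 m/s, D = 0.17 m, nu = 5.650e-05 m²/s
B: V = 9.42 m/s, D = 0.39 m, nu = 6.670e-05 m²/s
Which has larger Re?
Re(A) = 26237, Re(B) = 55079. Answer: B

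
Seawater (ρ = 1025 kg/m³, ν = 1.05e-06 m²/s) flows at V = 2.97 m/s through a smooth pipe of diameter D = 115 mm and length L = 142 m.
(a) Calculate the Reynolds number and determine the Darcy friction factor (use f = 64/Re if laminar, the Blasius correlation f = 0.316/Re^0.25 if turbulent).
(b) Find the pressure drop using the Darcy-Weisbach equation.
(a) Re = V·D/ν = 2.97·0.115/1.05e-06 = 325290 → turbulent (Re > 4000); f = 0.316/Re^0.25 = 0.316/325290^0.25 = 0.013232 (Blasius is strictly valid for Re ≲ 1e5; used here as the smooth-pipe estimate the problem specifies)
(b) Darcy-Weisbach: ΔP = f·(L/D)·½ρV²/1000 = 0.013232·(142/0.115)·½·1025·2.97²/1000 = 73.86 kPa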